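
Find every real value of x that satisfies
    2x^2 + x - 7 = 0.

x = -2.1375 or x = 1.6375

Discriminant: (1)^2 - 4*2*(-7) = 57.
Quadratic formula: x = (-1 +/- sqrt(57)) / 4.
So x = -1/4 + sqrt(57)/4 ~= 1.6375 or x = -sqrt(57)/4 - 1/4 ~= -2.1375.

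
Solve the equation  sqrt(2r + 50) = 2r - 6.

Square both sides: 2r + 50 = (2r - 6)^2.
Expand and rearrange: 4r^2 - 26r - 14 = 0.
Solving gives r = 7 or r = -0.5.
Check each candidate in the original equation:
  r = 7: sqrt(64) = 8, while 2r - 6 = 8 — valid.
  r = -0.5: sqrt(49) = 7, while 2r - 6 = -7 — extraneous.

r = 7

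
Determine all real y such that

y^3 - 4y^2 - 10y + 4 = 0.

y = -2 or y = 0.3542 or y = 5.6458

Possible rational roots are divisors of 4. Testing y = -2 gives 0, so (y + 2) is a factor.
Divide: y^3 - 4y^2 - 10y + 4 = (y + 2)(y^2 - 6y + 2).
Apply the quadratic formula to y^2 - 6y + 2 = 0: y = (6 +/- sqrt(28))/2, i.e. y ~= 5.6458 or y ~= 0.3542.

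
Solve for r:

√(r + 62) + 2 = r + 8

r = 2

Isolate the radical: √(r + 62) = r + 6.
Square both sides: r + 62 = (r + 6)².
Expand and rearrange: r² + 11r - 26 = 0.
Solving gives r = 2 or r = -13.
Check each candidate in the original equation:
  r = 2: √(64) = 8, while r + 6 = 8 — valid.
  r = -13: √(49) = 7, while r + 6 = -7 — extraneous.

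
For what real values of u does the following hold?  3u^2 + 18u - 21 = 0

u = -7 or u = 1

Factor: 3(u - 1)(u + 7) = 0.
So u = 1 or u = -7.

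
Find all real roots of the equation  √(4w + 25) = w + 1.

Square both sides: 4w + 25 = (w + 1)².
Expand and rearrange: w² - 2w - 24 = 0.
Solving gives w = 6 or w = -4.
Check each candidate in the original equation:
  w = 6: √(49) = 7, while w + 1 = 7 — valid.
  w = -4: √(9) = 3, while w + 1 = -3 — extraneous.

w = 6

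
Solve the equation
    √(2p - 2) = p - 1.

Square both sides: 2p - 2 = (p - 1)².
Expand and rearrange: p² - 4p + 3 = 0.
Solving gives p = 3 or p = 1.
Check each candidate in the original equation:
  p = 3: √(4) = 2, while p - 1 = 2 — valid.
  p = 1: √(0) = 0, while p - 1 = 0 — valid.

p = 1 or p = 3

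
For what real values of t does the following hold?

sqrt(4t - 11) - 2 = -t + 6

t = 5

Isolate the radical: sqrt(4t - 11) = -t + 8.
Square both sides: 4t - 11 = (-t + 8)^2.
Expand and rearrange: t^2 - 20t + 75 = 0.
Solving gives t = 15 or t = 5.
Check each candidate in the original equation:
  t = 15: sqrt(49) = 7, while -t + 8 = -7 — extraneous.
  t = 5: sqrt(9) = 3, while -t + 8 = 3 — valid.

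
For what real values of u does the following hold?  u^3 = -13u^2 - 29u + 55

Rearrange: u^3 + 13u^2 + 29u - 55 = 0.
Possible rational roots are divisors of -55. Testing u = -5 gives 0, so (u + 5) is a factor.
Divide: u^3 + 13u^2 + 29u - 55 = (u + 5)(u^2 + 8u - 11).
Apply the quadratic formula to u^2 + 8u - 11 = 0: u = (-8 +/- sqrt(108))/2, i.e. u ~= 1.1962 or u ~= -9.1962.

u = -9.1962 or u = -5 or u = 1.1962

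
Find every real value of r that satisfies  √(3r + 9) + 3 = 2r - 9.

r = 9

Isolate the radical: √(3r + 9) = 2r - 12.
Square both sides: 3r + 9 = (2r - 12)².
Expand and rearrange: 4r² - 51r + 135 = 0.
Solving gives r = 9 or r = 3.75.
Check each candidate in the original equation:
  r = 9: √(36) = 6, while 2r - 12 = 6 — valid.
  r = 3.75: √(20.25) = 4.5, while 2r - 12 = -4.5 — extraneous.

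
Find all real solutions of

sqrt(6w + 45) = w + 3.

Square both sides: 6w + 45 = (w + 3)^2.
Expand and rearrange: w^2 - 36 = 0.
Solving gives w = 6 or w = -6.
Check each candidate in the original equation:
  w = 6: sqrt(81) = 9, while w + 3 = 9 — valid.
  w = -6: sqrt(9) = 3, while w + 3 = -3 — extraneous.

w = 6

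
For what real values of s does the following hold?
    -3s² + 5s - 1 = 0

Discriminant: (5)² − 4·(-3)·(-1) = 13.
Quadratic formula: s = (-5 ± √13) / (-6).
So s = 5/6 - √(13)/6 ≈ 0.2324 or s = √(13)/6 + 5/6 ≈ 1.4343.

s = 0.2324 or s = 1.4343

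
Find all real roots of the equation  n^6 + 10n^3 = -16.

Let u = n^3. The equation becomes u^2 + 10u + 16 = 0.
Factor: (u + 2)(u + 8) = 0, so u = -2 or u = -8.
n^3 = -2 gives n = -(2)^(1/3) ~= -1.2599.
n^3 = -8 gives n = -2.

n = -2 or n = -1.2599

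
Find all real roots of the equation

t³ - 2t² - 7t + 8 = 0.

Possible rational roots are divisors of 8. Testing t = 1 gives 0, so (t - 1) is a factor.
Divide: t³ - 2t² - 7t + 8 = (t - 1)(t² - t - 8).
Apply the quadratic formula to t² - t - 8 = 0: t = (1 ± √33)/2, i.e. t ≈ 3.3723 or t ≈ -2.3723.

t = -2.3723 or t = 1 or t = 3.3723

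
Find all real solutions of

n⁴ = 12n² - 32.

n = -2.8284 or n = -2 or n = 2 or n = 2.8284

Let u = n². The equation becomes u² - 12u + 32 = 0.
Factor: (u - 4)(u - 8) = 0, so u = 4 or u = 8.
n² = 4 gives n = ±2.
n² = 8 gives n = ±2·√(2) ≈ ±2.8284.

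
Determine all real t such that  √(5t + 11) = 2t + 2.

t = 1

Square both sides: 5t + 11 = (2t + 2)².
Expand and rearrange: 4t² + 3t - 7 = 0.
Solving gives t = 1 or t = -1.75.
Check each candidate in the original equation:
  t = 1: √(16) = 4, while 2t + 2 = 4 — valid.
  t = -1.75: √(2.25) = 1.5, while 2t + 2 = -1.5 — extraneous.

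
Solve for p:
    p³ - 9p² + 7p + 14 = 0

p = -0.8875 or p = 2 or p = 7.8875

Possible rational roots are divisors of 14. Testing p = 2 gives 0, so (p - 2) is a factor.
Divide: p³ - 9p² + 7p + 14 = (p - 2)(p² - 7p - 7).
Apply the quadratic formula to p² - 7p - 7 = 0: p = (7 ± √77)/2, i.e. p ≈ 7.8875 or p ≈ -0.8875.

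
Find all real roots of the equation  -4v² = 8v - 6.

v = -2.5811 or v = 0.5811

Rearrange to standard form: -4v² - 8v + 6 = 0.
Discriminant: (-8)² − 4·(-4)·6 = 160.
Quadratic formula: v = (8 ± √160) / (-8).
So v = -√(10)/2 - 1 ≈ -2.5811 or v = -1 + √(10)/2 ≈ 0.5811.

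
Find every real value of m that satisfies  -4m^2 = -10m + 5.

Rearrange to standard form: -4m^2 + 10m - 5 = 0.
Discriminant: (10)^2 - 4*(-4)*(-5) = 20.
Quadratic formula: m = (-10 +/- sqrt(20)) / (-8).
So m = 5/4 - sqrt(5)/4 ~= 0.691 or m = sqrt(5)/4 + 5/4 ~= 1.809.

m = 0.691 or m = 1.809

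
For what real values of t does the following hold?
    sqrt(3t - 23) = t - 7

t = 8 or t = 9

Square both sides: 3t - 23 = (t - 7)^2.
Expand and rearrange: t^2 - 17t + 72 = 0.
Solving gives t = 9 or t = 8.
Check each candidate in the original equation:
  t = 9: sqrt(4) = 2, while t - 7 = 2 — valid.
  t = 8: sqrt(1) = 1, while t - 7 = 1 — valid.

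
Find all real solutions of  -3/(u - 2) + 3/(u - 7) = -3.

Multiply both sides by (u - 2)(u - 7):
-3(u - 7) + 3(u - 2) = -3(u - 2)(u - 7).
Expand and collect terms: -3u² + 27u - 57 = 0.
By the quadratic formula, u = (-27 ± √45) / -6, so u ≈ 3.382 or u ≈ 5.618.
Neither value makes a denominator zero (u ≠ 2, u ≠ 7), so both are valid.

u = 3.382 or u = 5.618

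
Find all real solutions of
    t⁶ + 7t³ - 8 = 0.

Let u = t³. The equation becomes u² + 7u - 8 = 0.
Factor: (u + 8)(u - 1) = 0, so u = -8 or u = 1.
t³ = -8 gives t = -2.
t³ = 1 gives t = 1.

t = -2 or t = 1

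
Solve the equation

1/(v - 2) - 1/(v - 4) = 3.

v = 2.4226 or v = 3.5774

Multiply both sides by (v - 2)(v - 4):
(v - 4) - (v - 2) = 3(v - 2)(v - 4).
Expand and collect terms: 3v^2 - 18v + 26 = 0.
By the quadratic formula, v = (18 +/- sqrt(12)) / 6, so v ~= 3.5774 or v ~= 2.4226.
Neither value makes a denominator zero (v != 2, v != 4), so both are valid.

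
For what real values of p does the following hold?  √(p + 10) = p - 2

Square both sides: p + 10 = (p - 2)².
Expand and rearrange: p² - 5p - 6 = 0.
Solving gives p = 6 or p = -1.
Check each candidate in the original equation:
  p = 6: √(16) = 4, while p - 2 = 4 — valid.
  p = -1: √(9) = 3, while p - 2 = -3 — extraneous.

p = 6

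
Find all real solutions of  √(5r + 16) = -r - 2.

Square both sides: 5r + 16 = (-r - 2)².
Expand and rearrange: r² - r - 12 = 0.
Solving gives r = 4 or r = -3.
Check each candidate in the original equation:
  r = 4: √(36) = 6, while -r - 2 = -6 — extraneous.
  r = -3: √(1) = 1, while -r - 2 = 1 — valid.

r = -3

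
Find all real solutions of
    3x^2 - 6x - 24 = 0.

Factor: 3(x + 2)(x - 4) = 0.
So x = -2 or x = 4.

x = -2 or x = 4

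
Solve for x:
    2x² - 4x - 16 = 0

Factor: 2(x - 4)(x + 2) = 0.
So x = 4 or x = -2.

x = -2 or x = 4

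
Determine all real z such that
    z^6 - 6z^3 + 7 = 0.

z = 1.1661 or z = 1.6404

Let u = z^3. The equation becomes u^2 - 6u + 7 = 0.
By the quadratic formula, u = sqrt(2) + 3 or u = 3 - sqrt(2).
z^3 = sqrt(2) + 3 gives z = (sqrt(2) + 3)^(1/3) ~= 1.6404.
z^3 = 3 - sqrt(2) gives z = (3 - sqrt(2))^(1/3) ~= 1.1661.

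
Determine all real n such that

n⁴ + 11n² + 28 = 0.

No real solutions.

Let u = n². The equation becomes u² + 11u + 28 = 0.
Factor: (u + 7)(u + 4) = 0, so u = -7 or u = -4.
n² = -7 < 0 has no real solution.
n² = -4 < 0 has no real solution.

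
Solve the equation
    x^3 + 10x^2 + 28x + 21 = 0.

x = -5.7913 or x = -3 or x = -1.2087

Possible rational roots are divisors of 21. Testing x = -3 gives 0, so (x + 3) is a factor.
Divide: x^3 + 10x^2 + 28x + 21 = (x + 3)(x^2 + 7x + 7).
Apply the quadratic formula to x^2 + 7x + 7 = 0: x = (-7 +/- sqrt(21))/2, i.e. x ~= -1.2087 or x ~= -5.7913.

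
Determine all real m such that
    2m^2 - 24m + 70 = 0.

m = 5 or m = 7

Factor: 2(m - 5)(m - 7) = 0.
So m = 5 or m = 7.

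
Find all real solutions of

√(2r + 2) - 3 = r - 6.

Isolate the radical: √(2r + 2) = r - 3.
Square both sides: 2r + 2 = (r - 3)².
Expand and rearrange: r² - 8r + 7 = 0.
Solving gives r = 7 or r = 1.
Check each candidate in the original equation:
  r = 7: √(16) = 4, while r - 3 = 4 — valid.
  r = 1: √(4) = 2, while r - 3 = -2 — extraneous.

r = 7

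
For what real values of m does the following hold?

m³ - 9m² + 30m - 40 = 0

Possible rational roots are divisors of -40. Testing m = 4 gives 0, so (m - 4) is a factor.
Divide: m³ - 9m² + 30m - 40 = (m - 4)(m² - 5m + 10).
The quadratic m² - 5m + 10 has discriminant -15 < 0, so no further real roots.

m = 4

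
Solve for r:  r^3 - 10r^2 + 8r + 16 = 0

r = -0.899 or r = 2 or r = 8.899

Possible rational roots are divisors of 16. Testing r = 2 gives 0, so (r - 2) is a factor.
Divide: r^3 - 10r^2 + 8r + 16 = (r - 2)(r^2 - 8r - 8).
Apply the quadratic formula to r^2 - 8r - 8 = 0: r = (8 +/- sqrt(96))/2, i.e. r ~= 8.899 or r ~= -0.899.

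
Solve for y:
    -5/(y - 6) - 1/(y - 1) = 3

y = 0.5209 or y = 4.4791

Multiply both sides by (y - 6)(y - 1):
-5(y - 1) - (y - 6) = 3(y - 6)(y - 1).
Expand and collect terms: 3y^2 - 15y + 7 = 0.
By the quadratic formula, y = (15 +/- sqrt(141)) / 6, so y ~= 4.4791 or y ~= 0.5209.
Neither value makes a denominator zero (y != 6, y != 1), so both are valid.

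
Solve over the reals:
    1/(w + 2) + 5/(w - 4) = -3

w = -2.4495 or w = 2.4495

Multiply both sides by (w + 2)(w - 4):
(w - 4) + 5(w + 2) = -3(w + 2)(w - 4).
Expand and collect terms: -3w^2 + 18 = 0.
By the quadratic formula, w = (0 +/- sqrt(216)) / -6, so w ~= -2.4495 or w ~= 2.4495.
Neither value makes a denominator zero (w != -2, w != 4), so both are valid.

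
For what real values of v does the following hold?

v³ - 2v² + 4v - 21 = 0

Possible rational roots are divisors of -21. Testing v = 3 gives 0, so (v - 3) is a factor.
Divide: v³ - 2v² + 4v - 21 = (v - 3)(v² + v + 7).
The quadratic v² + v + 7 has discriminant -27 < 0, so no further real roots.

v = 3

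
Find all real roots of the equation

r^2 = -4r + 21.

r = -7 or r = 3

Bring every term to one side: r^2 + 4r - 21 = 0.
Factor: (r + 7)(r - 3) = 0.
So r = -7 or r = 3.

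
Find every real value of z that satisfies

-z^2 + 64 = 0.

z = -8 or z = 8

Factor: -1(z + 8)(z - 8) = 0.
So z = -8 or z = 8.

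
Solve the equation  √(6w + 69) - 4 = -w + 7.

Isolate the radical: √(6w + 69) = -w + 11.
Square both sides: 6w + 69 = (-w + 11)².
Expand and rearrange: w² - 28w + 52 = 0.
Solving gives w = 26 or w = 2.
Check each candidate in the original equation:
  w = 26: √(225) = 15, while -w + 11 = -15 — extraneous.
  w = 2: √(81) = 9, while -w + 11 = 9 — valid.

w = 2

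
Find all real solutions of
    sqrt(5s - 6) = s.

s = 2 or s = 3

Square both sides: 5s - 6 = (s)^2.
Expand and rearrange: s^2 - 5s + 6 = 0.
Solving gives s = 3 or s = 2.
Check each candidate in the original equation:
  s = 3: sqrt(9) = 3, while s = 3 — valid.
  s = 2: sqrt(4) = 2, while s = 2 — valid.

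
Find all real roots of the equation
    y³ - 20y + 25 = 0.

Possible rational roots are divisors of 25. Testing y = -5 gives 0, so (y + 5) is a factor.
Divide: y³ - 20y + 25 = (y + 5)(y² - 5y + 5).
Apply the quadratic formula to y² - 5y + 5 = 0: y = (5 ± √5)/2, i.e. y ≈ 3.618 or y ≈ 1.382.

y = -5 or y = 1.382 or y = 3.618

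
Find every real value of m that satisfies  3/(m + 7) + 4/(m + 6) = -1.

m = -13.4641 or m = -6.5359

Multiply both sides by (m + 7)(m + 6):
3(m + 6) + 4(m + 7) = -(m + 7)(m + 6).
Expand and collect terms: -m² - 20m - 88 = 0.
By the quadratic formula, m = (20 ± √48) / -2, so m ≈ -13.4641 or m ≈ -6.5359.
Neither value makes a denominator zero (m ≠ -7, m ≠ -6), so both are valid.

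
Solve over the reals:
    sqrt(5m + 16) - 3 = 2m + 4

m = -3 or m = -2.75

Isolate the radical: sqrt(5m + 16) = 2m + 7.
Square both sides: 5m + 16 = (2m + 7)^2.
Expand and rearrange: 4m^2 + 23m + 33 = 0.
Solving gives m = -2.75 or m = -3.
Check each candidate in the original equation:
  m = -2.75: sqrt(2.25) = 1.5, while 2m + 7 = 1.5 — valid.
  m = -3: sqrt(1) = 1, while 2m + 7 = 1 — valid.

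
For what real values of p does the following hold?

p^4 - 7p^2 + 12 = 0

p = -2 or p = -1.7321 or p = 1.7321 or p = 2

Let u = p^2. The equation becomes u^2 - 7u + 12 = 0.
Factor: (u - 4)(u - 3) = 0, so u = 4 or u = 3.
p^2 = 4 gives p = +/-2.
p^2 = 3 gives p = +/-sqrt(3) ~= +/-1.7321.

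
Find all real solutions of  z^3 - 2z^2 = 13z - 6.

Rearrange: z^3 - 2z^2 - 13z + 6 = 0.
Possible rational roots are divisors of 6. Testing z = -3 gives 0, so (z + 3) is a factor.
Divide: z^3 - 2z^2 - 13z + 6 = (z + 3)(z^2 - 5z + 2).
Apply the quadratic formula to z^2 - 5z + 2 = 0: z = (5 +/- sqrt(17))/2, i.e. z ~= 4.5616 or z ~= 0.4384.

z = -3 or z = 0.4384 or z = 4.5616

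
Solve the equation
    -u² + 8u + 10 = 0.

Discriminant: (8)² − 4·(-1)·10 = 104.
Quadratic formula: u = (-8 ± √104) / (-2).
So u = 4 - √(26) ≈ -1.099 or u = 4 + √(26) ≈ 9.099.

u = -1.099 or u = 9.099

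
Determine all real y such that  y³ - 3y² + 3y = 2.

Rearrange: y³ - 3y² + 3y - 2 = 0.
Possible rational roots are divisors of -2. Testing y = 2 gives 0, so (y - 2) is a factor.
Divide: y³ - 3y² + 3y - 2 = (y - 2)(y² - y + 1).
The quadratic y² - y + 1 has discriminant -3 < 0, so no further real roots.

y = 2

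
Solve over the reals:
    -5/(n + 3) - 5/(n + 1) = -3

Multiply both sides by (n + 3)(n + 1):
-5(n + 1) - 5(n + 3) = -3(n + 3)(n + 1).
Expand and collect terms: -3n^2 - 2n + 11 = 0.
By the quadratic formula, n = (2 +/- sqrt(136)) / -6, so n ~= -2.277 or n ~= 1.6103.
Neither value makes a denominator zero (n != -3, n != -1), so both are valid.

n = -2.277 or n = 1.6103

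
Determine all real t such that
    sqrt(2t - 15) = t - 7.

Square both sides: 2t - 15 = (t - 7)^2.
Expand and rearrange: t^2 - 16t + 64 = 0.
This gives the repeated root t = 8.
Check in the original equation:
  t = 8: sqrt(1) = 1, while t - 7 = 1 — valid.

t = 8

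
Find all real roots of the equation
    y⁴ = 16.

Let u = y². The equation becomes u² - 16 = 0.
Factor: (u - 4)(u + 4) = 0, so u = 4 or u = -4.
y² = 4 gives y = ±2.
y² = -4 < 0 has no real solution.

y = -2 or y = 2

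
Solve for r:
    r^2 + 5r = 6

Bring every term to one side: r^2 + 5r - 6 = 0.
Factor: (r - 1)(r + 6) = 0.
So r = 1 or r = -6.

r = -6 or r = 1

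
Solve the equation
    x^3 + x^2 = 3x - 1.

x = -2.4142 or x = 0.4142 or x = 1

Rearrange: x^3 + x^2 - 3x + 1 = 0.
Possible rational roots are divisors of 1. Testing x = 1 gives 0, so (x - 1) is a factor.
Divide: x^3 + x^2 - 3x + 1 = (x - 1)(x^2 + 2x - 1).
Apply the quadratic formula to x^2 + 2x - 1 = 0: x = (-2 +/- sqrt(8))/2, i.e. x ~= 0.4142 or x ~= -2.4142.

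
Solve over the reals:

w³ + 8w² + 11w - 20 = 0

w = -5 or w = -4 or w = 1

Possible rational roots are divisors of -20. Testing w = -5 gives 0, so (w + 5) is a factor.
Divide: w³ + 8w² + 11w - 20 = (w + 5)(w² + 3w - 4).
Factor the quadratic: w = 1 or w = -4.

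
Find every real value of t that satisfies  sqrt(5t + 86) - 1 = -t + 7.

Isolate the radical: sqrt(5t + 86) = -t + 8.
Square both sides: 5t + 86 = (-t + 8)^2.
Expand and rearrange: t^2 - 21t - 22 = 0.
Solving gives t = 22 or t = -1.
Check each candidate in the original equation:
  t = 22: sqrt(196) = 14, while -t + 8 = -14 — extraneous.
  t = -1: sqrt(81) = 9, while -t + 8 = 9 — valid.

t = -1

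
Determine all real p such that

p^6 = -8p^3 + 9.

p = -2.0801 or p = 1

Let u = p^3. The equation becomes u^2 + 8u - 9 = 0.
Factor: (u + 9)(u - 1) = 0, so u = -9 or u = 1.
p^3 = -9 gives p = -(9)^(1/3) ~= -2.0801.
p^3 = 1 gives p = 1.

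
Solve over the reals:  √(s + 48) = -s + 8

s = 1

Square both sides: s + 48 = (-s + 8)².
Expand and rearrange: s² - 17s + 16 = 0.
Solving gives s = 16 or s = 1.
Check each candidate in the original equation:
  s = 16: √(64) = 8, while -s + 8 = -8 — extraneous.
  s = 1: √(49) = 7, while -s + 8 = 7 — valid.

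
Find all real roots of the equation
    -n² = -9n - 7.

n = -0.7202 or n = 9.7202

Rearrange to standard form: -n² + 9n + 7 = 0.
Discriminant: (9)² − 4·(-1)·7 = 109.
Quadratic formula: n = (-9 ± √109) / (-2).
So n = 9/2 - √(109)/2 ≈ -0.7202 or n = 9/2 + √(109)/2 ≈ 9.7202.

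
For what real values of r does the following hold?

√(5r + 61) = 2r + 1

r = 4

Square both sides: 5r + 61 = (2r + 1)².
Expand and rearrange: 4r² - r - 60 = 0.
Solving gives r = 4 or r = -3.75.
Check each candidate in the original equation:
  r = 4: √(81) = 9, while 2r + 1 = 9 — valid.
  r = -3.75: √(42.25) = 6.5, while 2r + 1 = -6.5 — extraneous.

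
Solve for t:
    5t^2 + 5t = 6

Rearrange to standard form: 5t^2 + 5t - 6 = 0.
Discriminant: (5)^2 - 4*5*(-6) = 145.
Quadratic formula: t = (-5 +/- sqrt(145)) / 10.
So t = -1/2 + sqrt(145)/10 ~= 0.7042 or t = -sqrt(145)/10 - 1/2 ~= -1.7042.

t = -1.7042 or t = 0.7042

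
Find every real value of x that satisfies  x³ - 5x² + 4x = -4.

x = -0.5616 or x = 2 or x = 3.5616

Rearrange: x³ - 5x² + 4x + 4 = 0.
Possible rational roots are divisors of 4. Testing x = 2 gives 0, so (x - 2) is a factor.
Divide: x³ - 5x² + 4x + 4 = (x - 2)(x² - 3x - 2).
Apply the quadratic formula to x² - 3x - 2 = 0: x = (3 ± √17)/2, i.e. x ≈ 3.5616 or x ≈ -0.5616.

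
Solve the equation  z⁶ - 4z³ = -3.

z = 1 or z = 1.4422

Let u = z³. The equation becomes u² - 4u + 3 = 0.
Factor: (u - 1)(u - 3) = 0, so u = 1 or u = 3.
z³ = 1 gives z = 1.
z³ = 3 gives z = ∛(3) ≈ 1.4422.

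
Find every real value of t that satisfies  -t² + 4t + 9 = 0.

t = -1.6056 or t = 5.6056

Discriminant: (4)² − 4·(-1)·9 = 52.
Quadratic formula: t = (-4 ± √52) / (-2).
So t = 2 - √(13) ≈ -1.6056 or t = 2 + √(13) ≈ 5.6056.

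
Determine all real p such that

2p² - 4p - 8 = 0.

p = -1.2361 or p = 3.2361

Discriminant: (-4)² − 4·2·(-8) = 80.
Quadratic formula: p = (4 ± √80) / 4.
So p = 1 + √(5) ≈ 3.2361 or p = 1 - √(5) ≈ -1.2361.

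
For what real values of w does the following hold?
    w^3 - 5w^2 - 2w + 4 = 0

Possible rational roots are divisors of 4. Testing w = -1 gives 0, so (w + 1) is a factor.
Divide: w^3 - 5w^2 - 2w + 4 = (w + 1)(w^2 - 6w + 4).
Apply the quadratic formula to w^2 - 6w + 4 = 0: w = (6 +/- sqrt(20))/2, i.e. w ~= 5.2361 or w ~= 0.7639.

w = -1 or w = 0.7639 or w = 5.2361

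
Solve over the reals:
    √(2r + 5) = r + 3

r = -2

Square both sides: 2r + 5 = (r + 3)².
Expand and rearrange: r² + 4r + 4 = 0.
This gives the repeated root r = -2.
Check in the original equation:
  r = -2: √(1) = 1, while r + 3 = 1 — valid.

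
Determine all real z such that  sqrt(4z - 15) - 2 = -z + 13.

z = 10

Isolate the radical: sqrt(4z - 15) = -z + 15.
Square both sides: 4z - 15 = (-z + 15)^2.
Expand and rearrange: z^2 - 34z + 240 = 0.
Solving gives z = 24 or z = 10.
Check each candidate in the original equation:
  z = 24: sqrt(81) = 9, while -z + 15 = -9 — extraneous.
  z = 10: sqrt(25) = 5, while -z + 15 = 5 — valid.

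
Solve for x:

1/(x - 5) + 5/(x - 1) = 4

x = 2.1492 or x = 5.3508

Multiply both sides by (x - 5)(x - 1):
(x - 1) + 5(x - 5) = 4(x - 5)(x - 1).
Expand and collect terms: 4x² - 30x + 46 = 0.
By the quadratic formula, x = (30 ± √164) / 8, so x ≈ 5.3508 or x ≈ 2.1492.
Neither value makes a denominator zero (x ≠ 5, x ≠ 1), so both are valid.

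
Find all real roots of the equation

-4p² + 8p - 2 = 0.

p = 0.2929 or p = 1.7071

Discriminant: (8)² − 4·(-4)·(-2) = 32.
Quadratic formula: p = (-8 ± √32) / (-8).
So p = 1 - √(2)/2 ≈ 0.2929 or p = √(2)/2 + 1 ≈ 1.7071.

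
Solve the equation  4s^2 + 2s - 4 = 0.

Discriminant: (2)^2 - 4*4*(-4) = 68.
Quadratic formula: s = (-2 +/- sqrt(68)) / 8.
So s = -1/4 + sqrt(17)/4 ~= 0.7808 or s = -sqrt(17)/4 - 1/4 ~= -1.2808.

s = -1.2808 or s = 0.7808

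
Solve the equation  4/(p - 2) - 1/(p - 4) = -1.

p = -1.3723 or p = 4.3723

Multiply both sides by (p - 2)(p - 4):
4(p - 4) - (p - 2) = -(p - 2)(p - 4).
Expand and collect terms: -p^2 + 3p + 6 = 0.
By the quadratic formula, p = (-3 +/- sqrt(33)) / -2, so p ~= -1.3723 or p ~= 4.3723.
Neither value makes a denominator zero (p != 2, p != 4), so both are valid.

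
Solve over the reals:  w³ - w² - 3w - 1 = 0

w = -1 or w = -0.4142 or w = 2.4142

Possible rational roots are divisors of -1. Testing w = -1 gives 0, so (w + 1) is a factor.
Divide: w³ - w² - 3w - 1 = (w + 1)(w² - 2w - 1).
Apply the quadratic formula to w² - 2w - 1 = 0: w = (2 ± √8)/2, i.e. w ≈ 2.4142 or w ≈ -0.4142.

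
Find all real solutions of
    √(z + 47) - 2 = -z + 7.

z = 2

Isolate the radical: √(z + 47) = -z + 9.
Square both sides: z + 47 = (-z + 9)².
Expand and rearrange: z² - 19z + 34 = 0.
Solving gives z = 17 or z = 2.
Check each candidate in the original equation:
  z = 17: √(64) = 8, while -z + 9 = -8 — extraneous.
  z = 2: √(49) = 7, while -z + 9 = 7 — valid.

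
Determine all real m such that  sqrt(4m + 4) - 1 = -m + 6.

Isolate the radical: sqrt(4m + 4) = -m + 7.
Square both sides: 4m + 4 = (-m + 7)^2.
Expand and rearrange: m^2 - 18m + 45 = 0.
Solving gives m = 15 or m = 3.
Check each candidate in the original equation:
  m = 15: sqrt(64) = 8, while -m + 7 = -8 — extraneous.
  m = 3: sqrt(16) = 4, while -m + 7 = 4 — valid.

m = 3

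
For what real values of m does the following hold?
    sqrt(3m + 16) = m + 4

m = 0

Square both sides: 3m + 16 = (m + 4)^2.
Expand and rearrange: m^2 + 5m = 0.
Solving gives m = 0 or m = -5.
Check each candidate in the original equation:
  m = 0: sqrt(16) = 4, while m + 4 = 4 — valid.
  m = -5: sqrt(1) = 1, while m + 4 = -1 — extraneous.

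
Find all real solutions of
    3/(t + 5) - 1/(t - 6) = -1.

Multiply both sides by (t + 5)(t - 6):
3(t - 6) - (t + 5) = -(t + 5)(t - 6).
Expand and collect terms: -t² - t + 53 = 0.
By the quadratic formula, t = (1 ± √213) / -2, so t ≈ -7.7973 or t ≈ 6.7973.
Neither value makes a denominator zero (t ≠ -5, t ≠ 6), so both are valid.

t = -7.7973 or t = 6.7973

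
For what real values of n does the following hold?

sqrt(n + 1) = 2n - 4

Square both sides: n + 1 = (2n - 4)^2.
Expand and rearrange: 4n^2 - 17n + 15 = 0.
Solving gives n = 3 or n = 1.25.
Check each candidate in the original equation:
  n = 3: sqrt(4) = 2, while 2n - 4 = 2 — valid.
  n = 1.25: sqrt(2.25) = 1.5, while 2n - 4 = -1.5 — extraneous.

n = 3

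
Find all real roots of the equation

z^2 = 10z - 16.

Bring every term to one side: z^2 - 10z + 16 = 0.
Factor: (z - 2)(z - 8) = 0.
So z = 2 or z = 8.

z = 2 or z = 8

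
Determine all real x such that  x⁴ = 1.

Let u = x². The equation becomes u² - 1 = 0.
Factor: (u - 1)(u + 1) = 0, so u = 1 or u = -1.
x² = 1 gives x = ±1.
x² = -1 < 0 has no real solution.

x = -1 or x = 1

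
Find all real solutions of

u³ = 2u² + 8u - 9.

Rearrange: u³ - 2u² - 8u + 9 = 0.
Possible rational roots are divisors of 9. Testing u = 1 gives 0, so (u - 1) is a factor.
Divide: u³ - 2u² - 8u + 9 = (u - 1)(u² - u - 9).
Apply the quadratic formula to u² - u - 9 = 0: u = (1 ± √37)/2, i.e. u ≈ 3.5414 or u ≈ -2.5414.

u = -2.5414 or u = 1 or u = 3.5414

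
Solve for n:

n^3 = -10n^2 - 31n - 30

n = -5 or n = -3 or n = -2

Rearrange: n^3 + 10n^2 + 31n + 30 = 0.
Possible rational roots are divisors of 30. Testing n = -3 gives 0, so (n + 3) is a factor.
Divide: n^3 + 10n^2 + 31n + 30 = (n + 3)(n^2 + 7n + 10).
Factor the quadratic: n = -2 or n = -5.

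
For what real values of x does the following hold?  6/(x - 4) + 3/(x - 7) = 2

Multiply both sides by (x - 4)(x - 7):
6(x - 7) + 3(x - 4) = 2(x - 4)(x - 7).
Expand and collect terms: 2x² - 31x + 110 = 0.
Factor or apply the quadratic formula: x = 10 or x = 5.5.
Neither value makes a denominator zero (x ≠ 4, x ≠ 7), so both are valid.

x = 5.5 or x = 10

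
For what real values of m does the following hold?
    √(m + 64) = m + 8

m = 0

Square both sides: m + 64 = (m + 8)².
Expand and rearrange: m² + 15m = 0.
Solving gives m = 0 or m = -15.
Check each candidate in the original equation:
  m = 0: √(64) = 8, while m + 8 = 8 — valid.
  m = -15: √(49) = 7, while m + 8 = -7 — extraneous.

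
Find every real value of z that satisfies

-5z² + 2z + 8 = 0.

z = -1.0806 or z = 1.4806

Discriminant: (2)² − 4·(-5)·8 = 164.
Quadratic formula: z = (-2 ± √164) / (-10).
So z = 1/5 - √(41)/5 ≈ -1.0806 or z = 1/5 + √(41)/5 ≈ 1.4806.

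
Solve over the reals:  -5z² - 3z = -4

z = -1.2434 or z = 0.6434

Rearrange to standard form: -5z² - 3z + 4 = 0.
Discriminant: (-3)² − 4·(-5)·4 = 89.
Quadratic formula: z = (3 ± √89) / (-10).
So z = -√(89)/10 - 3/10 ≈ -1.2434 or z = -3/10 + √(89)/10 ≈ 0.6434.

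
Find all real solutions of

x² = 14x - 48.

Bring every term to one side: x² - 14x + 48 = 0.
Factor: (x - 8)(x - 6) = 0.
So x = 8 or x = 6.

x = 6 or x = 8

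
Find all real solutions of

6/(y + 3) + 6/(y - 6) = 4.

Multiply both sides by (y + 3)(y - 6):
6(y - 6) + 6(y + 3) = 4(y + 3)(y - 6).
Expand and collect terms: 4y^2 - 24y - 54 = 0.
By the quadratic formula, y = (24 +/- sqrt(1440)) / 8, so y ~= 7.7434 or y ~= -1.7434.
Neither value makes a denominator zero (y != -3, y != 6), so both are valid.

y = -1.7434 or y = 7.7434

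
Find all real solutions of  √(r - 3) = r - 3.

Square both sides: r - 3 = (r - 3)².
Expand and rearrange: r² - 7r + 12 = 0.
Solving gives r = 4 or r = 3.
Check each candidate in the original equation:
  r = 4: √(1) = 1, while r - 3 = 1 — valid.
  r = 3: √(0) = 0, while r - 3 = 0 — valid.

r = 3 or r = 4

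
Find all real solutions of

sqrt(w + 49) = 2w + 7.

Square both sides: w + 49 = (2w + 7)^2.
Expand and rearrange: 4w^2 + 27w = 0.
Solving gives w = 0 or w = -6.75.
Check each candidate in the original equation:
  w = 0: sqrt(49) = 7, while 2w + 7 = 7 — valid.
  w = -6.75: sqrt(42.25) = 6.5, while 2w + 7 = -6.5 — extraneous.

w = 0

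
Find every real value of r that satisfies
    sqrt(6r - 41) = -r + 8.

Square both sides: 6r - 41 = (-r + 8)^2.
Expand and rearrange: r^2 - 22r + 105 = 0.
Solving gives r = 15 or r = 7.
Check each candidate in the original equation:
  r = 15: sqrt(49) = 7, while -r + 8 = -7 — extraneous.
  r = 7: sqrt(1) = 1, while -r + 8 = 1 — valid.

r = 7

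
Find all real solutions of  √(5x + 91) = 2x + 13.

x = -2

Square both sides: 5x + 91 = (2x + 13)².
Expand and rearrange: 4x² + 47x + 78 = 0.
Solving gives x = -2 or x = -9.75.
Check each candidate in the original equation:
  x = -2: √(81) = 9, while 2x + 13 = 9 — valid.
  x = -9.75: √(42.25) = 6.5, while 2x + 13 = -6.5 — extraneous.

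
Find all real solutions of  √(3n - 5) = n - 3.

Square both sides: 3n - 5 = (n - 3)².
Expand and rearrange: n² - 9n + 14 = 0.
Solving gives n = 7 or n = 2.
Check each candidate in the original equation:
  n = 7: √(16) = 4, while n - 3 = 4 — valid.
  n = 2: √(1) = 1, while n - 3 = -1 — extraneous.

n = 7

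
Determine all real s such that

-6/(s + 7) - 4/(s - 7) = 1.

s = -14.3808 or s = 4.3808

Multiply both sides by (s + 7)(s - 7):
-6(s - 7) - 4(s + 7) = (s + 7)(s - 7).
Expand and collect terms: s² + 10s - 63 = 0.
By the quadratic formula, s = (-10 ± √352) / 2, so s ≈ 4.3808 or s ≈ -14.3808.
Neither value makes a denominator zero (s ≠ -7, s ≠ 7), so both are valid.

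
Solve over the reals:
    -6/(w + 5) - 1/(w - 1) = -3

w = -3.1487 or w = 1.4821

Multiply both sides by (w + 5)(w - 1):
-6(w - 1) - (w + 5) = -3(w + 5)(w - 1).
Expand and collect terms: -3w² - 5w + 14 = 0.
By the quadratic formula, w = (5 ± √193) / -6, so w ≈ -3.1487 or w ≈ 1.4821.
Neither value makes a denominator zero (w ≠ -5, w ≠ 1), so both are valid.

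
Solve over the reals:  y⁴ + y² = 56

Let u = y². The equation becomes u² + u - 56 = 0.
Factor: (u - 7)(u + 8) = 0, so u = 7 or u = -8.
y² = 7 gives y = ±√(7) ≈ ±2.6458.
y² = -8 < 0 has no real solution.

y = -2.6458 or y = 2.6458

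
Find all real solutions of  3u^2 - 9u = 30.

Bring every term to one side: 3u^2 - 9u - 30 = 0.
Factor: 3(u + 2)(u - 5) = 0.
So u = -2 or u = 5.

u = -2 or u = 5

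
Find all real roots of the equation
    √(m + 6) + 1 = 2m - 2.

Isolate the radical: √(m + 6) = 2m - 3.
Square both sides: m + 6 = (2m - 3)².
Expand and rearrange: 4m² - 13m + 3 = 0.
Solving gives m = 3 or m = 0.25.
Check each candidate in the original equation:
  m = 3: √(9) = 3, while 2m - 3 = 3 — valid.
  m = 0.25: √(6.25) = 2.5, while 2m - 3 = -2.5 — extraneous.

m = 3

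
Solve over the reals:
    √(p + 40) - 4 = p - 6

Isolate the radical: √(p + 40) = p - 2.
Square both sides: p + 40 = (p - 2)².
Expand and rearrange: p² - 5p - 36 = 0.
Solving gives p = 9 or p = -4.
Check each candidate in the original equation:
  p = 9: √(49) = 7, while p - 2 = 7 — valid.
  p = -4: √(36) = 6, while p - 2 = -6 — extraneous.

p = 9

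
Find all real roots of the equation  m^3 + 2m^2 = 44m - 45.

m = -8.1098 or m = 1.1098 or m = 5

Rearrange: m^3 + 2m^2 - 44m + 45 = 0.
Possible rational roots are divisors of 45. Testing m = 5 gives 0, so (m - 5) is a factor.
Divide: m^3 + 2m^2 - 44m + 45 = (m - 5)(m^2 + 7m - 9).
Apply the quadratic formula to m^2 + 7m - 9 = 0: m = (-7 +/- sqrt(85))/2, i.e. m ~= 1.1098 or m ~= -8.1098.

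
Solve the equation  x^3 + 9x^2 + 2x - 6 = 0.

Possible rational roots are divisors of -6. Testing x = -1 gives 0, so (x + 1) is a factor.
Divide: x^3 + 9x^2 + 2x - 6 = (x + 1)(x^2 + 8x - 6).
Apply the quadratic formula to x^2 + 8x - 6 = 0: x = (-8 +/- sqrt(88))/2, i.e. x ~= 0.6904 or x ~= -8.6904.

x = -8.6904 or x = -1 or x = 0.6904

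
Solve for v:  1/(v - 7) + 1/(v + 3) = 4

v = -2.7562 or v = 7.2562

Multiply both sides by (v - 7)(v + 3):
(v + 3) + (v - 7) = 4(v - 7)(v + 3).
Expand and collect terms: 4v^2 - 18v - 80 = 0.
By the quadratic formula, v = (18 +/- sqrt(1604)) / 8, so v ~= 7.2562 or v ~= -2.7562.
Neither value makes a denominator zero (v != 7, v != -3), so both are valid.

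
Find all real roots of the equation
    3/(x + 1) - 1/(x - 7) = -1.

Multiply both sides by (x + 1)(x - 7):
3(x - 7) - (x + 1) = -(x + 1)(x - 7).
Expand and collect terms: -x² + 4x + 29 = 0.
By the quadratic formula, x = (-4 ± √132) / -2, so x ≈ -3.7446 or x ≈ 7.7446.
Neither value makes a denominator zero (x ≠ -1, x ≠ 7), so both are valid.

x = -3.7446 or x = 7.7446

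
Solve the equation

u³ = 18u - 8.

u = -4.4495 or u = 0.4495 or u = 4

Rearrange: u³ - 18u + 8 = 0.
Possible rational roots are divisors of 8. Testing u = 4 gives 0, so (u - 4) is a factor.
Divide: u³ - 18u + 8 = (u - 4)(u² + 4u - 2).
Apply the quadratic formula to u² + 4u - 2 = 0: u = (-4 ± √24)/2, i.e. u ≈ 0.4495 or u ≈ -4.4495.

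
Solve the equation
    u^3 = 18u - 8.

Rearrange: u^3 - 18u + 8 = 0.
Possible rational roots are divisors of 8. Testing u = 4 gives 0, so (u - 4) is a factor.
Divide: u^3 - 18u + 8 = (u - 4)(u^2 + 4u - 2).
Apply the quadratic formula to u^2 + 4u - 2 = 0: u = (-4 +/- sqrt(24))/2, i.e. u ~= 0.4495 or u ~= -4.4495.

u = -4.4495 or u = 0.4495 or u = 4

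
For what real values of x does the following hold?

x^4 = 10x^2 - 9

x = -3 or x = -1 or x = 1 or x = 3

Let u = x^2. The equation becomes u^2 - 10u + 9 = 0.
Factor: (u - 1)(u - 9) = 0, so u = 1 or u = 9.
x^2 = 1 gives x = +/-1.
x^2 = 9 gives x = +/-3.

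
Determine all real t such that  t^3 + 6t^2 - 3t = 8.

Rearrange: t^3 + 6t^2 - 3t - 8 = 0.
Possible rational roots are divisors of -8. Testing t = -1 gives 0, so (t + 1) is a factor.
Divide: t^3 + 6t^2 - 3t - 8 = (t + 1)(t^2 + 5t - 8).
Apply the quadratic formula to t^2 + 5t - 8 = 0: t = (-5 +/- sqrt(57))/2, i.e. t ~= 1.2749 or t ~= -6.2749.

t = -6.2749 or t = -1 or t = 1.2749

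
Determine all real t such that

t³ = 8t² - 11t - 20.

Rearrange: t³ - 8t² + 11t + 20 = 0.
Possible rational roots are divisors of 20. Testing t = 5 gives 0, so (t - 5) is a factor.
Divide: t³ - 8t² + 11t + 20 = (t - 5)(t² - 3t - 4).
Factor the quadratic: t = 4 or t = -1.

t = -1 or t = 4 or t = 5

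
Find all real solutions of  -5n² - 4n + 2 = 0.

n = -1.1483 or n = 0.3483

Discriminant: (-4)² − 4·(-5)·2 = 56.
Quadratic formula: n = (4 ± √56) / (-10).
So n = -√(14)/5 - 2/5 ≈ -1.1483 or n = -2/5 + √(14)/5 ≈ 0.3483.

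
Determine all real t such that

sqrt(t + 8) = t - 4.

t = 8

Square both sides: t + 8 = (t - 4)^2.
Expand and rearrange: t^2 - 9t + 8 = 0.
Solving gives t = 8 or t = 1.
Check each candidate in the original equation:
  t = 8: sqrt(16) = 4, while t - 4 = 4 — valid.
  t = 1: sqrt(9) = 3, while t - 4 = -3 — extraneous.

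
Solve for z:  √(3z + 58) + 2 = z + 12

z = -3

Isolate the radical: √(3z + 58) = z + 10.
Square both sides: 3z + 58 = (z + 10)².
Expand and rearrange: z² + 17z + 42 = 0.
Solving gives z = -3 or z = -14.
Check each candidate in the original equation:
  z = -3: √(49) = 7, while z + 10 = 7 — valid.
  z = -14: √(16) = 4, while z + 10 = -4 — extraneous.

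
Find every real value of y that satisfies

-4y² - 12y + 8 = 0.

y = -3.5616 or y = 0.5616

Discriminant: (-12)² − 4·(-4)·8 = 272.
Quadratic formula: y = (12 ± √272) / (-8).
So y = -√(17)/2 - 3/2 ≈ -3.5616 or y = -3/2 + √(17)/2 ≈ 0.5616.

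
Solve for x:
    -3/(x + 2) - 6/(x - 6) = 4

x = -2.902 or x = 4.652

Multiply both sides by (x + 2)(x - 6):
-3(x - 6) - 6(x + 2) = 4(x + 2)(x - 6).
Expand and collect terms: 4x² - 7x - 54 = 0.
By the quadratic formula, x = (7 ± √913) / 8, so x ≈ 4.652 or x ≈ -2.902.
Neither value makes a denominator zero (x ≠ -2, x ≠ 6), so both are valid.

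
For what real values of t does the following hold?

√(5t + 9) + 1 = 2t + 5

t = -1.75 or t = -1

Isolate the radical: √(5t + 9) = 2t + 4.
Square both sides: 5t + 9 = (2t + 4)².
Expand and rearrange: 4t² + 11t + 7 = 0.
Solving gives t = -1 or t = -1.75.
Check each candidate in the original equation:
  t = -1: √(4) = 2, while 2t + 4 = 2 — valid.
  t = -1.75: √(0.25) = 0.5, while 2t + 4 = 0.5 — valid.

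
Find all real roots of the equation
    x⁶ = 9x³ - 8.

x = 1 or x = 2

Let u = x³. The equation becomes u² - 9u + 8 = 0.
Factor: (u - 1)(u - 8) = 0, so u = 1 or u = 8.
x³ = 1 gives x = 1.
x³ = 8 gives x = 2.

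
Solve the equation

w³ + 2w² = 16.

Rearrange: w³ + 2w² - 16 = 0.
Possible rational roots are divisors of -16. Testing w = 2 gives 0, so (w - 2) is a factor.
Divide: w³ + 2w² - 16 = (w - 2)(w² + 4w + 8).
The quadratic w² + 4w + 8 has discriminant -16 < 0, so no further real roots.

w = 2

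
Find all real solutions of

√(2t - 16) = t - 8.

t = 8 or t = 10

Square both sides: 2t - 16 = (t - 8)².
Expand and rearrange: t² - 18t + 80 = 0.
Solving gives t = 10 or t = 8.
Check each candidate in the original equation:
  t = 10: √(4) = 2, while t - 8 = 2 — valid.
  t = 8: √(0) = 0, while t - 8 = 0 — valid.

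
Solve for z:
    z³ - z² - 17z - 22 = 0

Possible rational roots are divisors of -22. Testing z = -2 gives 0, so (z + 2) is a factor.
Divide: z³ - z² - 17z - 22 = (z + 2)(z² - 3z - 11).
Apply the quadratic formula to z² - 3z - 11 = 0: z = (3 ± √53)/2, i.e. z ≈ 5.1401 or z ≈ -2.1401.

z = -2.1401 or z = -2 or z = 5.1401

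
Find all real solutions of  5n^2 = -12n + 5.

n = -2.762 or n = 0.362

Rearrange to standard form: 5n^2 + 12n - 5 = 0.
Discriminant: (12)^2 - 4*5*(-5) = 244.
Quadratic formula: n = (-12 +/- sqrt(244)) / 10.
So n = -6/5 + sqrt(61)/5 ~= 0.362 or n = -sqrt(61)/5 - 6/5 ~= -2.762.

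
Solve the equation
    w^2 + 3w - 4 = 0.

w = -4 or w = 1

Factor: (w - 1)(w + 4) = 0.
So w = 1 or w = -4.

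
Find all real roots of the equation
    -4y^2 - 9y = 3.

y = -1.8431 or y = -0.4069

Rearrange to standard form: -4y^2 - 9y - 3 = 0.
Discriminant: (-9)^2 - 4*(-4)*(-3) = 33.
Quadratic formula: y = (9 +/- sqrt(33)) / (-8).
So y = -9/8 - sqrt(33)/8 ~= -1.8431 or y = -9/8 + sqrt(33)/8 ~= -0.4069.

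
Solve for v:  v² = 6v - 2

v = 0.3542 or v = 5.6458

Rearrange to standard form: v² - 6v + 2 = 0.
Discriminant: (-6)² − 4·1·2 = 28.
Quadratic formula: v = (6 ± √28) / 2.
So v = √(7) + 3 ≈ 5.6458 or v = 3 - √(7) ≈ 0.3542.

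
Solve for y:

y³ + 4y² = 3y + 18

y = -3 or y = 2

Rearrange: y³ + 4y² - 3y - 18 = 0.
Possible rational roots are divisors of -18. Testing y = 2 gives 0, so (y - 2) is a factor.
Divide: y³ + 4y² - 3y - 18 = (y - 2)(y² + 6y + 9).
The quadratic has the repeated root y = -3.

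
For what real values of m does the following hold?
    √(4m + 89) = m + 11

Square both sides: 4m + 89 = (m + 11)².
Expand and rearrange: m² + 18m + 32 = 0.
Solving gives m = -2 or m = -16.
Check each candidate in the original equation:
  m = -2: √(81) = 9, while m + 11 = 9 — valid.
  m = -16: √(25) = 5, while m + 11 = -5 — extraneous.

m = -2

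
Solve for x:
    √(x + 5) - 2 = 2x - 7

x = 4

Isolate the radical: √(x + 5) = 2x - 5.
Square both sides: x + 5 = (2x - 5)².
Expand and rearrange: 4x² - 21x + 20 = 0.
Solving gives x = 4 or x = 1.25.
Check each candidate in the original equation:
  x = 4: √(9) = 3, while 2x - 5 = 3 — valid.
  x = 1.25: √(6.25) = 2.5, while 2x - 5 = -2.5 — extraneous.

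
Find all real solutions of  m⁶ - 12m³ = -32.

Let u = m³. The equation becomes u² - 12u + 32 = 0.
Factor: (u - 8)(u - 4) = 0, so u = 8 or u = 4.
m³ = 8 gives m = 2.
m³ = 4 gives m = ∛(4) ≈ 1.5874.

m = 1.5874 or m = 2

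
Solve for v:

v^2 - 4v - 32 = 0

v = -4 or v = 8

Factor: (v + 4)(v - 8) = 0.
So v = -4 or v = 8.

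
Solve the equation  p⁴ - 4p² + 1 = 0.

p = -1.9319 or p = -0.5176 or p = 0.5176 or p = 1.9319

Let u = p². The equation becomes u² - 4u + 1 = 0.
By the quadratic formula, u = √(3) + 2 or u = 2 - √(3).
p² = √(3) + 2 gives p = ±√(√(3) + 2) ≈ ±1.9319.
p² = 2 - √(3) gives p = ±√(2 - √(3)) ≈ ±0.5176.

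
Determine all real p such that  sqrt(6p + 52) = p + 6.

Square both sides: 6p + 52 = (p + 6)^2.
Expand and rearrange: p^2 + 6p - 16 = 0.
Solving gives p = 2 or p = -8.
Check each candidate in the original equation:
  p = 2: sqrt(64) = 8, while p + 6 = 8 — valid.
  p = -8: sqrt(4) = 2, while p + 6 = -2 — extraneous.

p = 2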